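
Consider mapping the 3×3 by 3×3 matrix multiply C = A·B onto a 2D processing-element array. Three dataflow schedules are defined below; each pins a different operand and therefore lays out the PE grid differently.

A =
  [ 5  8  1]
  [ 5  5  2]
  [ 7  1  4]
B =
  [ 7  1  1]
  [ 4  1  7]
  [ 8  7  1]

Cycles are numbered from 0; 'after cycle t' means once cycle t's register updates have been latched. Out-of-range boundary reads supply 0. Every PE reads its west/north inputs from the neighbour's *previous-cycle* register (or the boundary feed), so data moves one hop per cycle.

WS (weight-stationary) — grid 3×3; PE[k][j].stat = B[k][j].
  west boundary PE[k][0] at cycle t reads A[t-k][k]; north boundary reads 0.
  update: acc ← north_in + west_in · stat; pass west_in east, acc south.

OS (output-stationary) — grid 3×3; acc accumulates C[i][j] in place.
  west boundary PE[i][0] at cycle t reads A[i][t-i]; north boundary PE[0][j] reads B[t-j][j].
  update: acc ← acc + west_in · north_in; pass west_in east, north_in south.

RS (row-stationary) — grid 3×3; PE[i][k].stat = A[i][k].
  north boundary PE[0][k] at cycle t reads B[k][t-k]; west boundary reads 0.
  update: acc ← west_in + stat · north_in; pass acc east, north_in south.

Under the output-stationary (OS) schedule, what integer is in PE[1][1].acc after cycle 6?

OS 3×3: PE[1][1] cycle-by-cycle (with neighbour feeds):
  step 0 · PE0,1: acc=0; fwd→0 fwd↓0
  step 0 · PE1,0: acc=0; fwd→0 fwd↓0
  step 0 · PE1,1: acc=0; fwd→0 fwd↓0
  step 1 · PE0,1: acc=5; fwd→5 fwd↓1
  step 1 · PE1,0: acc=35; fwd→5 fwd↓7
  step 1 · PE1,1: acc=0; fwd→0 fwd↓0
  step 2 · PE0,1: acc=13; fwd→8 fwd↓1
  step 2 · PE1,0: acc=55; fwd→5 fwd↓4
  step 2 · PE1,1: acc=5; fwd→5 fwd↓1
  step 3 · PE0,1: acc=20; fwd→1 fwd↓7
  step 3 · PE1,0: acc=71; fwd→2 fwd↓8
  step 3 · PE1,1: acc=10; fwd→5 fwd↓1
  step 4 · PE0,1: acc=20; fwd→0 fwd↓0
  step 4 · PE1,0: acc=71; fwd→0 fwd↓0
  step 4 · PE1,1: acc=24; fwd→2 fwd↓7
  step 5 · PE0,1: acc=20; fwd→0 fwd↓0
  step 5 · PE1,0: acc=71; fwd→0 fwd↓0
  step 5 · PE1,1: acc=24; fwd→0 fwd↓0
  step 6 · PE0,1: acc=20; fwd→0 fwd↓0
  step 6 · PE1,0: acc=71; fwd→0 fwd↓0
  step 6 · PE1,1: acc=24; fwd→0 fwd↓0

PE[1][1].acc = 24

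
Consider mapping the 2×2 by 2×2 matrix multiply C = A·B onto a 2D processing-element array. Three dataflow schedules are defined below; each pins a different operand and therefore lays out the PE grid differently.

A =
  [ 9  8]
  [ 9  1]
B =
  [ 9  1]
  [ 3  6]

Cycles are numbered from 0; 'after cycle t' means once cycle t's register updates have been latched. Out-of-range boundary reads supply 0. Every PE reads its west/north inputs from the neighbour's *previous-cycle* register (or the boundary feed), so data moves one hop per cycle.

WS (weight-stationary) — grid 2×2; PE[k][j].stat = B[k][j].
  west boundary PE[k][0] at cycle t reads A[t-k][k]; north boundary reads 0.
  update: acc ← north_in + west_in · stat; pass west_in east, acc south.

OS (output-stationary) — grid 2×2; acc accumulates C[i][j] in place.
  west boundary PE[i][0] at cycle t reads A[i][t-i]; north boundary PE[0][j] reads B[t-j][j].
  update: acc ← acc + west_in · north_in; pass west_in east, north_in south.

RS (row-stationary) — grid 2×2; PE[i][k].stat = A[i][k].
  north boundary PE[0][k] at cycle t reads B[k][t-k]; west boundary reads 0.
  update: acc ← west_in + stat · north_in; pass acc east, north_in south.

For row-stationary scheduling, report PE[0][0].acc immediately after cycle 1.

Tracing RS — 2×2 array, target PE[0][0]:
  t=0 PE[0][0]: acc=81 h=81 v=9
  t=1 PE[0][0]: acc=9 h=9 v=1

PE[0][0].acc = 9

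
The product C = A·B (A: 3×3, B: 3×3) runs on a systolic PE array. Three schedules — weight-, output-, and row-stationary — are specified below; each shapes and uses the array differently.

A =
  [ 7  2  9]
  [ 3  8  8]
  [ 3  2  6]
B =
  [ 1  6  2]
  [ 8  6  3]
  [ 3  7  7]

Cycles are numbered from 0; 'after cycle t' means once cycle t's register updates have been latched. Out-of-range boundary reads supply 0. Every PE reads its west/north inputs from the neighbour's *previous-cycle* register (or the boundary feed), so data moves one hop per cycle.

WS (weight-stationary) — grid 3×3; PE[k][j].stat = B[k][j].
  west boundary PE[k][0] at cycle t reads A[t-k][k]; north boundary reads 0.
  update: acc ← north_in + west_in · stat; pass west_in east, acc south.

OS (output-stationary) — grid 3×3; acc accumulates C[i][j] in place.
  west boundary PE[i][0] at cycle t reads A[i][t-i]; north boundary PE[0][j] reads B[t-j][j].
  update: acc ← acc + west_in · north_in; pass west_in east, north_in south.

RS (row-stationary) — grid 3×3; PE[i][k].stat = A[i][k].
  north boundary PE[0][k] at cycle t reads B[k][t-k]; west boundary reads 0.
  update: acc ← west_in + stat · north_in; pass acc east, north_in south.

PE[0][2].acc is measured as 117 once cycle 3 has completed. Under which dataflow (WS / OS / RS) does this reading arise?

dataflow = RS

Under WS (3×3), PE[0][2]:
  0: (0,2).acc=0  regs=<0,0>
  1: (0,2).acc=0  regs=<0,0>
  2: (0,2).acc=14  regs=<7,14>
  3: (0,2).acc=6  regs=<3,6>
Under OS (3×3), PE[0][2]:
  0: (0,2).acc=0  regs=<0,0>
  1: (0,2).acc=0  regs=<0,0>
  2: (0,2).acc=14  regs=<7,2>
  3: (0,2).acc=20  regs=<2,3>
Under RS (3×3), PE[0][2]:
  0: (0,2).acc=0  regs=<0,0>
  1: (0,2).acc=0  regs=<0,0>
  2: (0,2).acc=50  regs=<50,3>
  3: (0,2).acc=117  regs=<117,7>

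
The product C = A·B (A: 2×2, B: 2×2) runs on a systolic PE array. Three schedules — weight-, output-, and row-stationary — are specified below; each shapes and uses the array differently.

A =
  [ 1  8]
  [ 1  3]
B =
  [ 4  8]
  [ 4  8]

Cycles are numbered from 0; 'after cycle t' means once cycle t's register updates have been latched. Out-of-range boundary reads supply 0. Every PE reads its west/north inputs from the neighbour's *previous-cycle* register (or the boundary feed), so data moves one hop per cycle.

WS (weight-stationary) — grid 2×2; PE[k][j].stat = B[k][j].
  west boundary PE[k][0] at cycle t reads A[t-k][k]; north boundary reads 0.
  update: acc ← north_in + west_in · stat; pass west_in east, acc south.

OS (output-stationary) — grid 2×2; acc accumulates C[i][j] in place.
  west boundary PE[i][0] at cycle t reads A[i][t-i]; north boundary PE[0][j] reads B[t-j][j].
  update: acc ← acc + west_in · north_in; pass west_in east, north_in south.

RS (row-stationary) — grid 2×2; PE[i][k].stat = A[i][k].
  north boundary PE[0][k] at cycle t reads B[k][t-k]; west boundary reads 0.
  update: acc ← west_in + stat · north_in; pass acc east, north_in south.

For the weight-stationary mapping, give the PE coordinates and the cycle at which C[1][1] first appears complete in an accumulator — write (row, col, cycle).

(row, col, cycle) = (1, 1, 3)

WS: C[1][1] accumulates in PE[1][1]:
  step 0 · PE1,1: acc=0; fwd→0 fwd↓0
  step 1 · PE1,1: acc=0; fwd→0 fwd↓0
  step 2 · PE1,1: acc=72; fwd→8 fwd↓72
  step 3 · PE1,1: acc=32; fwd→3 fwd↓32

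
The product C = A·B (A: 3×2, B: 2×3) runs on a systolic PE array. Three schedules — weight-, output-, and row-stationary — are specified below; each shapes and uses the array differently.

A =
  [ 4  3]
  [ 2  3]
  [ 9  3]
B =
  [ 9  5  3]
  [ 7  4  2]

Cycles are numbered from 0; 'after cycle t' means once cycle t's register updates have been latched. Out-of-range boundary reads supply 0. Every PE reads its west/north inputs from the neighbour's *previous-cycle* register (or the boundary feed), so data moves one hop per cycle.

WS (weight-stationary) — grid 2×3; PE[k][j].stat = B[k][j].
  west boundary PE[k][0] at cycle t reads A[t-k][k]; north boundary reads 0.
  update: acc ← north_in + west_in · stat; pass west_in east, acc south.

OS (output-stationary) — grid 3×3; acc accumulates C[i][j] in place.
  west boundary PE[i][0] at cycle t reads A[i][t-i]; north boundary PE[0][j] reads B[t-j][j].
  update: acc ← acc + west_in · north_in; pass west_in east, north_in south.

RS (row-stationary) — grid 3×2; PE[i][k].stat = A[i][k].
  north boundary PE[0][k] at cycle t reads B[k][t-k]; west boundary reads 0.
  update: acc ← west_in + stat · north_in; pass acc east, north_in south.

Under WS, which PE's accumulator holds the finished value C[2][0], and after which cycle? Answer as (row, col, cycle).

WS: C[2][0] accumulates in PE[1][0]:
  c0 r1c0: 0 / 0 / 0
  c1 r1c0: 57 / 3 / 57
  c2 r1c0: 39 / 3 / 39
  c3 r1c0: 102 / 3 / 102

(row, col, cycle) = (1, 0, 3)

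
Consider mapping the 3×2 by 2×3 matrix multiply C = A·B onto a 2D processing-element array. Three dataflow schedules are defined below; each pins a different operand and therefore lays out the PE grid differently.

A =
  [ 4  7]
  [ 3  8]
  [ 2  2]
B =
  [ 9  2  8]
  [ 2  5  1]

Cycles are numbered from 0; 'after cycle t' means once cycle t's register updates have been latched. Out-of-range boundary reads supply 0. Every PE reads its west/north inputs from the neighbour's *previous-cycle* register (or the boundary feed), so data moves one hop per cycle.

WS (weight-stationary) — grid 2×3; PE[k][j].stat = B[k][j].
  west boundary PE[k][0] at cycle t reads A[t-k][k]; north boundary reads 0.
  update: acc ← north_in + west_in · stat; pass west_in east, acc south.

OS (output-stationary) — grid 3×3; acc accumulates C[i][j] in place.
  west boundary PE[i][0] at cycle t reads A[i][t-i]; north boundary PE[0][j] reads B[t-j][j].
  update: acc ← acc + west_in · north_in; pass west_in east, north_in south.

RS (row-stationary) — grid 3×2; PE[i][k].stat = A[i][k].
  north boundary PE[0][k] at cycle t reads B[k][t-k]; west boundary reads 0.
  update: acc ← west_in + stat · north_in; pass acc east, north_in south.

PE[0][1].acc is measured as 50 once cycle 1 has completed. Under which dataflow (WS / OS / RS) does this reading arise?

dataflow = RS

WS [2×3] PE[0][1] across cycles:
  cycle 0: PE[0][1] → acc 0, east 0, south 0
  cycle 1: PE[0][1] → acc 8, east 4, south 8
OS [3×3] PE[0][1] across cycles:
  cycle 0: PE[0][1] → acc 0, east 0, south 0
  cycle 1: PE[0][1] → acc 8, east 4, south 2
RS [3×2] PE[0][1] across cycles:
  cycle 0: PE[0][1] → acc 0, east 0, south 0
  cycle 1: PE[0][1] → acc 50, east 50, south 2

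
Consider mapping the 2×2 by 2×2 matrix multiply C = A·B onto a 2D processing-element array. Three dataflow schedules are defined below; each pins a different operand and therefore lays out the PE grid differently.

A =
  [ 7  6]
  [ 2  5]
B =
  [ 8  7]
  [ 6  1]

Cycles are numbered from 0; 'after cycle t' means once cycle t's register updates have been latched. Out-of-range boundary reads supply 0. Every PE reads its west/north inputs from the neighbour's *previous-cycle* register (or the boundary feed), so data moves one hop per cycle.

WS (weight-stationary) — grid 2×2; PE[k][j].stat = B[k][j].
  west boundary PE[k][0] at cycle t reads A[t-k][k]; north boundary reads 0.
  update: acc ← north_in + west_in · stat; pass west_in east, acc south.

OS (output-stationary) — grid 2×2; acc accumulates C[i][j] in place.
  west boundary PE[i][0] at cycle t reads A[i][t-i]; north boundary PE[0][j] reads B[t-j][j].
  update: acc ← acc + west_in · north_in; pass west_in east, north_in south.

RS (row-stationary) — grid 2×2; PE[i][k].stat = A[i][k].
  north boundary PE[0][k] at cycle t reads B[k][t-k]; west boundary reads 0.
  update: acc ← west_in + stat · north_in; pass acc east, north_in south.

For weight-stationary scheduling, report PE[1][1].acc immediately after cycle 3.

Tracing WS — 2×2 array, target PE[1][1]:
  cycle 0: PE[0][1] → acc 0, east 0, south 0
  cycle 0: PE[1][0] → acc 0, east 0, south 0
  cycle 0: PE[1][1] → acc 0, east 0, south 0
  cycle 1: PE[0][1] → acc 49, east 7, south 49
  cycle 1: PE[1][0] → acc 92, east 6, south 92
  cycle 1: PE[1][1] → acc 0, east 0, south 0
  cycle 2: PE[0][1] → acc 14, east 2, south 14
  cycle 2: PE[1][0] → acc 46, east 5, south 46
  cycle 2: PE[1][1] → acc 55, east 6, south 55
  cycle 3: PE[0][1] → acc 0, east 0, south 0
  cycle 3: PE[1][0] → acc 0, east 0, south 0
  cycle 3: PE[1][1] → acc 19, east 5, south 19

PE[1][1].acc = 19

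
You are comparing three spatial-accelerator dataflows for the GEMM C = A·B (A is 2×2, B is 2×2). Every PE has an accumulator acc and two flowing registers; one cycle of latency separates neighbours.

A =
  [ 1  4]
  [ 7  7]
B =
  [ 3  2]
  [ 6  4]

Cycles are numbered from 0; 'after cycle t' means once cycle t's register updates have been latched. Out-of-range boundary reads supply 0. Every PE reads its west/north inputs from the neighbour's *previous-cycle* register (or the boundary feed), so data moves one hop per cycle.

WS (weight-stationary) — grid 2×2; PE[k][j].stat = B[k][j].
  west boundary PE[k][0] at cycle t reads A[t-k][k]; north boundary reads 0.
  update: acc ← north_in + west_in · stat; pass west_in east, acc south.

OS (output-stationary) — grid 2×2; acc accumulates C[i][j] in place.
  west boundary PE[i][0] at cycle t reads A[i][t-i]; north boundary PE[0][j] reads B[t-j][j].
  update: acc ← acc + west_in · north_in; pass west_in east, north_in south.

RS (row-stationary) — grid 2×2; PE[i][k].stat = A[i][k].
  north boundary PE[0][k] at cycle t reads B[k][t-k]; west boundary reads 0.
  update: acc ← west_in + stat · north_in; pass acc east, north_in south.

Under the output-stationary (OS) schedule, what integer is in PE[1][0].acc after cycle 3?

PE[1][0].acc = 63

Tracing OS — 2×2 array, target PE[1][0]:
  t=0 PE[0][0]: acc=3 h=1 v=3
  t=0 PE[1][0]: acc=0 h=0 v=0
  t=1 PE[0][0]: acc=27 h=4 v=6
  t=1 PE[1][0]: acc=21 h=7 v=3
  t=2 PE[0][0]: acc=27 h=0 v=0
  t=2 PE[1][0]: acc=63 h=7 v=6
  t=3 PE[0][0]: acc=27 h=0 v=0
  t=3 PE[1][0]: acc=63 h=0 v=0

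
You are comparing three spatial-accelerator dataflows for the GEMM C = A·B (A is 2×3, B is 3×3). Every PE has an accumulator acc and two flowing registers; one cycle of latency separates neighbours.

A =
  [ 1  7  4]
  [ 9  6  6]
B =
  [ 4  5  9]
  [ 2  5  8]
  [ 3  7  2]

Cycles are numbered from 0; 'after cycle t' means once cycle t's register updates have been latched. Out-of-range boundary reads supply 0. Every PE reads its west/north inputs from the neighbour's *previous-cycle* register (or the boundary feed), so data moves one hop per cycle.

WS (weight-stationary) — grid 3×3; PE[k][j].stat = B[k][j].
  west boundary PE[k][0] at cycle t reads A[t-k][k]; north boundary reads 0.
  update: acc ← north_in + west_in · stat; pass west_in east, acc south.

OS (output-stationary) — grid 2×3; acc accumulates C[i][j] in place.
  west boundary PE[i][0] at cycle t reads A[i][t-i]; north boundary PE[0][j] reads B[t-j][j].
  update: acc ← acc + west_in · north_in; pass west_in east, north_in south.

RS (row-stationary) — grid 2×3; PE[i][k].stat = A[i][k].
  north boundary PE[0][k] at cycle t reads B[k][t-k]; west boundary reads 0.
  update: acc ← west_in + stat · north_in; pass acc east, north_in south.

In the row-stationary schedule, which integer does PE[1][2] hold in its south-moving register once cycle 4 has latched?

RS on a 2×3 grid — tracing PE[1][2] and its feeders:
  t=0 PE[0][2]: acc=0 h=0 v=0
  t=0 PE[1][1]: acc=0 h=0 v=0
  t=0 PE[1][2]: acc=0 h=0 v=0
  t=1 PE[0][2]: acc=0 h=0 v=0
  t=1 PE[1][1]: acc=0 h=0 v=0
  t=1 PE[1][2]: acc=0 h=0 v=0
  t=2 PE[0][2]: acc=30 h=30 v=3
  t=2 PE[1][1]: acc=48 h=48 v=2
  t=2 PE[1][2]: acc=0 h=0 v=0
  t=3 PE[0][2]: acc=68 h=68 v=7
  t=3 PE[1][1]: acc=75 h=75 v=5
  t=3 PE[1][2]: acc=66 h=66 v=3
  t=4 PE[0][2]: acc=73 h=73 v=2
  t=4 PE[1][1]: acc=129 h=129 v=8
  t=4 PE[1][2]: acc=117 h=117 v=7

register = 7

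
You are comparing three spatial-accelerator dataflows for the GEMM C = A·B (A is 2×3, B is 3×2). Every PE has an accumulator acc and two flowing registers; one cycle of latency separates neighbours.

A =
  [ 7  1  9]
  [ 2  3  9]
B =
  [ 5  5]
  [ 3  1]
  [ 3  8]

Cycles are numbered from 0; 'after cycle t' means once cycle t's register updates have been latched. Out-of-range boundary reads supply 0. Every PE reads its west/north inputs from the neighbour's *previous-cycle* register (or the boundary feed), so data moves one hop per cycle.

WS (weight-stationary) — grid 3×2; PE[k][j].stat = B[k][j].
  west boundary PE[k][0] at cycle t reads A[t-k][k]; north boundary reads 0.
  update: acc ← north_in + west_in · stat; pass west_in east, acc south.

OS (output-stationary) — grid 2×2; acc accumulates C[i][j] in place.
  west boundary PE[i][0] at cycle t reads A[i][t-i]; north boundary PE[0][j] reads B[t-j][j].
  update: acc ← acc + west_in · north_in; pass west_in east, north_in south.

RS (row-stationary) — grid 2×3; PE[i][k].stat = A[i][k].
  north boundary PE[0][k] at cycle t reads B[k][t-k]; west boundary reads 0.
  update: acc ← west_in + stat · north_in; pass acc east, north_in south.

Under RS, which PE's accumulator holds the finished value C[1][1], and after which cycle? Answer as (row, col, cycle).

(row, col, cycle) = (1, 2, 4)

Under RS, C[1][1] lands at PE[1][2]:
  [0] (1,2) acc=0 (h:0 v:0)
  [1] (1,2) acc=0 (h:0 v:0)
  [2] (1,2) acc=0 (h:0 v:0)
  [3] (1,2) acc=46 (h:46 v:3)
  [4] (1,2) acc=85 (h:85 v:8)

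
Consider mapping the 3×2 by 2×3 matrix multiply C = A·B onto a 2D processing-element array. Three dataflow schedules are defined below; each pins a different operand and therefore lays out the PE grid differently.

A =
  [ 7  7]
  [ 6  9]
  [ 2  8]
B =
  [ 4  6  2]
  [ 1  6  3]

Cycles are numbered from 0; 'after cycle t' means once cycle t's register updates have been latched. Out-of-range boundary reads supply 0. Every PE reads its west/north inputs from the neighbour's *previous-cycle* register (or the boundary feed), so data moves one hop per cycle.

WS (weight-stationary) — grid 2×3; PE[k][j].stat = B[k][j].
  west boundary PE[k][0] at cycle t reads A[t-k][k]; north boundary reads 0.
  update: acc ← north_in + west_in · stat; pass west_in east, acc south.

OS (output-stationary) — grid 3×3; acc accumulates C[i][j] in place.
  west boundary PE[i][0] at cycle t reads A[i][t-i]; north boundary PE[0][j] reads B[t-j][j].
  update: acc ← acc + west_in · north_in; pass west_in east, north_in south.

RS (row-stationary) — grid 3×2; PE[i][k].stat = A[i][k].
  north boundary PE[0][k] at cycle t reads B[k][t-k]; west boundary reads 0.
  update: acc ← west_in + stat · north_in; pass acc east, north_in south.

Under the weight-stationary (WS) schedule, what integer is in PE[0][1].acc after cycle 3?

PE[0][1].acc = 12

Tracing WS — 2×3 array, target PE[0][1]:
  c0 r0c0: 28 / 7 / 28
  c0 r0c1: 0 / 0 / 0
  c1 r0c0: 24 / 6 / 24
  c1 r0c1: 42 / 7 / 42
  c2 r0c0: 8 / 2 / 8
  c2 r0c1: 36 / 6 / 36
  c3 r0c0: 0 / 0 / 0
  c3 r0c1: 12 / 2 / 12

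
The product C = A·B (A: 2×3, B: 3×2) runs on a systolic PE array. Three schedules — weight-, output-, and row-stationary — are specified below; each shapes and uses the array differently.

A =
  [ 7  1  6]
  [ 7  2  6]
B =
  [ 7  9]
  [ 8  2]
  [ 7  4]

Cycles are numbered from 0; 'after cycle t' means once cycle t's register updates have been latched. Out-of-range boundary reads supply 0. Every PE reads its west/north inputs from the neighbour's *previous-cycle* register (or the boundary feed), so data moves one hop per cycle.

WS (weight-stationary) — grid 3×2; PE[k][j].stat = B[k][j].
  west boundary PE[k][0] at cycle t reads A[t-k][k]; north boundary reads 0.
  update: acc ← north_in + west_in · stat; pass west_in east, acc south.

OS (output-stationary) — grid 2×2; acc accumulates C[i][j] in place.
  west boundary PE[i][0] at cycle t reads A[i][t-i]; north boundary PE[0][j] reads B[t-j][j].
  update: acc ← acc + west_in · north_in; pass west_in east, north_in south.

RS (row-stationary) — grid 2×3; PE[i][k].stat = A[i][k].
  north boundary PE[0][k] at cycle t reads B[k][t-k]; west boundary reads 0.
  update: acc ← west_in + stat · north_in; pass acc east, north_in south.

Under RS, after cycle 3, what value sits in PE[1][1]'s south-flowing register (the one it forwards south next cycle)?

Tracing RS — 2×3 array, target PE[1][1]:
  0: (0,1).acc=0  regs=<0,0>
  0: (1,0).acc=0  regs=<0,0>
  0: (1,1).acc=0  regs=<0,0>
  1: (0,1).acc=57  regs=<57,8>
  1: (1,0).acc=49  regs=<49,7>
  1: (1,1).acc=0  regs=<0,0>
  2: (0,1).acc=65  regs=<65,2>
  2: (1,0).acc=63  regs=<63,9>
  2: (1,1).acc=65  regs=<65,8>
  3: (0,1).acc=0  regs=<0,0>
  3: (1,0).acc=0  regs=<0,0>
  3: (1,1).acc=67  regs=<67,2>

register = 2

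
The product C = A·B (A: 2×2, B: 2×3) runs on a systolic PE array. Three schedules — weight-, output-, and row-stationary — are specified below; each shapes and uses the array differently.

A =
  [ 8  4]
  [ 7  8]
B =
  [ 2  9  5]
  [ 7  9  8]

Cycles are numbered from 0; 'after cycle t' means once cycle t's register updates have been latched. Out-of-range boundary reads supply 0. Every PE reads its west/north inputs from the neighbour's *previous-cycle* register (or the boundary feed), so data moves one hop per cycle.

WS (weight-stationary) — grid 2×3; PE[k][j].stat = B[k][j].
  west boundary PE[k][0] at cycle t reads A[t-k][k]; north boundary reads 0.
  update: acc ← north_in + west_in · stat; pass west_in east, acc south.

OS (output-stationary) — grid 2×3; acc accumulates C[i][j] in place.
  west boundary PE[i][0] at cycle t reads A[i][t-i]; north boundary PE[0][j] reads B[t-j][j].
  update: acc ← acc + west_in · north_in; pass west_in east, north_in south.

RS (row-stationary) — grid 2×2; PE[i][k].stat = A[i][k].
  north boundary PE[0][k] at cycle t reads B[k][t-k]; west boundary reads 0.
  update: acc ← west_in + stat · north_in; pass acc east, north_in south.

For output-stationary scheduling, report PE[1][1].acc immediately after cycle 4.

OS 2×3: PE[1][1] cycle-by-cycle (with neighbour feeds):
  c0 r0c1: 0 / 0 / 0
  c0 r1c0: 0 / 0 / 0
  c0 r1c1: 0 / 0 / 0
  c1 r0c1: 72 / 8 / 9
  c1 r1c0: 14 / 7 / 2
  c1 r1c1: 0 / 0 / 0
  c2 r0c1: 108 / 4 / 9
  c2 r1c0: 70 / 8 / 7
  c2 r1c1: 63 / 7 / 9
  c3 r0c1: 108 / 0 / 0
  c3 r1c0: 70 / 0 / 0
  c3 r1c1: 135 / 8 / 9
  c4 r0c1: 108 / 0 / 0
  c4 r1c0: 70 / 0 / 0
  c4 r1c1: 135 / 0 / 0

PE[1][1].acc = 135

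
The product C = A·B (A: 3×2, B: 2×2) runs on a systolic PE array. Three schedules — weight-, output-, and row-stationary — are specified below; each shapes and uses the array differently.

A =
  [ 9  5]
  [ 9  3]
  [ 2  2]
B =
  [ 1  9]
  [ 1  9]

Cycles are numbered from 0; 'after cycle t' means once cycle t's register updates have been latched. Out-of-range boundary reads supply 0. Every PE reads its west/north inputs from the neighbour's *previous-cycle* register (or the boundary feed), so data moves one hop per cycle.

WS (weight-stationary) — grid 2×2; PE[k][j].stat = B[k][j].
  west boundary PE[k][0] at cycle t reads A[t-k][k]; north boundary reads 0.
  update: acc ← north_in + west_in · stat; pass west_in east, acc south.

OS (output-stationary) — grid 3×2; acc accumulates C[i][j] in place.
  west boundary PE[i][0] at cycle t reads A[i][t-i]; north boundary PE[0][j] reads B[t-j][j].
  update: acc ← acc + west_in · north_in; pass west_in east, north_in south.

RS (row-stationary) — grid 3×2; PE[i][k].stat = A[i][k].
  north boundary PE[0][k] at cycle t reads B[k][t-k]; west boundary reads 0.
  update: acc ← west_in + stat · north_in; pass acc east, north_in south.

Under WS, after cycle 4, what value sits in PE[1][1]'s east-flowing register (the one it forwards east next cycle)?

WS 2×2: PE[1][1] cycle-by-cycle (with neighbour feeds):
  0: (0,1).acc=0  regs=<0,0>
  0: (1,0).acc=0  regs=<0,0>
  0: (1,1).acc=0  regs=<0,0>
  1: (0,1).acc=81  regs=<9,81>
  1: (1,0).acc=14  regs=<5,14>
  1: (1,1).acc=0  regs=<0,0>
  2: (0,1).acc=81  regs=<9,81>
  2: (1,0).acc=12  regs=<3,12>
  2: (1,1).acc=126  regs=<5,126>
  3: (0,1).acc=18  regs=<2,18>
  3: (1,0).acc=4  regs=<2,4>
  3: (1,1).acc=108  regs=<3,108>
  4: (0,1).acc=0  regs=<0,0>
  4: (1,0).acc=0  regs=<0,0>
  4: (1,1).acc=36  regs=<2,36>

register = 2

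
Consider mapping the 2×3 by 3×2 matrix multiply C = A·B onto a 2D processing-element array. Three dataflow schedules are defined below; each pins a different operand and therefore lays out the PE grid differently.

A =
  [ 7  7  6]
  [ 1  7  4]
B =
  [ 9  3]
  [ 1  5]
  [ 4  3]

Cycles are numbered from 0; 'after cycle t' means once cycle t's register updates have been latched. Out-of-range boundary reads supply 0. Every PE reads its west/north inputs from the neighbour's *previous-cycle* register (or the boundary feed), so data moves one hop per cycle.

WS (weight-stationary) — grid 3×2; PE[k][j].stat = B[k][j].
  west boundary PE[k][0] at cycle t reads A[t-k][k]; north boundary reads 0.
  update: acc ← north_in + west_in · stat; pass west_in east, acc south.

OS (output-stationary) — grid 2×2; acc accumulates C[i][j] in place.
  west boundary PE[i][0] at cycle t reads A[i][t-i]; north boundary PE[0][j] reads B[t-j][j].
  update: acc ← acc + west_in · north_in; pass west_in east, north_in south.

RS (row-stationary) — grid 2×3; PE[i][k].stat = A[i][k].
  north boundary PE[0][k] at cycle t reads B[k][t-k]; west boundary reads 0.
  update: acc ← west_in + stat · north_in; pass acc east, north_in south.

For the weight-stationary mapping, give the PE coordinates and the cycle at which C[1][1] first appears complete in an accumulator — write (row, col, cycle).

WS — PE[2][1] is where C[1][1] collects:
  cycle 0: PE[2][1] → acc 0, east 0, south 0
  cycle 1: PE[2][1] → acc 0, east 0, south 0
  cycle 2: PE[2][1] → acc 0, east 0, south 0
  cycle 3: PE[2][1] → acc 74, east 6, south 74
  cycle 4: PE[2][1] → acc 50, east 4, south 50

(row, col, cycle) = (2, 1, 4)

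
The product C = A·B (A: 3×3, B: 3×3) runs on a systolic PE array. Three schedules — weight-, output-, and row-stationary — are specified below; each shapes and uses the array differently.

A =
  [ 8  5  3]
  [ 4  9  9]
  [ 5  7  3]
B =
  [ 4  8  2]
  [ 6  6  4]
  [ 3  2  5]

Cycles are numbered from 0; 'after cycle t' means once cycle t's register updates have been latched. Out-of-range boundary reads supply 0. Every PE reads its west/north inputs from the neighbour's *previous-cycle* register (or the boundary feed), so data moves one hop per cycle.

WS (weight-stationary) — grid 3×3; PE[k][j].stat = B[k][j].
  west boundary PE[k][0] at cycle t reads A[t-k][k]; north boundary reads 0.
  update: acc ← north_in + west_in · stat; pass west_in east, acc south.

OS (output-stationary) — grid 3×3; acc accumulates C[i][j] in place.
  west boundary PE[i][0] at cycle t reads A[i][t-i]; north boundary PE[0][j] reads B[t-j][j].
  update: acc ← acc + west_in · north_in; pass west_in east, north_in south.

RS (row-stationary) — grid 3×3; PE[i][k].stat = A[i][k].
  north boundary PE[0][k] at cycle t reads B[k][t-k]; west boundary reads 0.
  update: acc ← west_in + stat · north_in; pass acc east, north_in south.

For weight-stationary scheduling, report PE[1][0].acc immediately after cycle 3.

WS on a 3×3 grid — tracing PE[1][0] and its feeders:
  after 0 — PE[0][0] acc=32, pass-E 8, pass-S 32
  after 0 — PE[1][0] acc=0, pass-E 0, pass-S 0
  after 1 — PE[0][0] acc=16, pass-E 4, pass-S 16
  after 1 — PE[1][0] acc=62, pass-E 5, pass-S 62
  after 2 — PE[0][0] acc=20, pass-E 5, pass-S 20
  after 2 — PE[1][0] acc=70, pass-E 9, pass-S 70
  after 3 — PE[0][0] acc=0, pass-E 0, pass-S 0
  after 3 — PE[1][0] acc=62, pass-E 7, pass-S 62

PE[1][0].acc = 62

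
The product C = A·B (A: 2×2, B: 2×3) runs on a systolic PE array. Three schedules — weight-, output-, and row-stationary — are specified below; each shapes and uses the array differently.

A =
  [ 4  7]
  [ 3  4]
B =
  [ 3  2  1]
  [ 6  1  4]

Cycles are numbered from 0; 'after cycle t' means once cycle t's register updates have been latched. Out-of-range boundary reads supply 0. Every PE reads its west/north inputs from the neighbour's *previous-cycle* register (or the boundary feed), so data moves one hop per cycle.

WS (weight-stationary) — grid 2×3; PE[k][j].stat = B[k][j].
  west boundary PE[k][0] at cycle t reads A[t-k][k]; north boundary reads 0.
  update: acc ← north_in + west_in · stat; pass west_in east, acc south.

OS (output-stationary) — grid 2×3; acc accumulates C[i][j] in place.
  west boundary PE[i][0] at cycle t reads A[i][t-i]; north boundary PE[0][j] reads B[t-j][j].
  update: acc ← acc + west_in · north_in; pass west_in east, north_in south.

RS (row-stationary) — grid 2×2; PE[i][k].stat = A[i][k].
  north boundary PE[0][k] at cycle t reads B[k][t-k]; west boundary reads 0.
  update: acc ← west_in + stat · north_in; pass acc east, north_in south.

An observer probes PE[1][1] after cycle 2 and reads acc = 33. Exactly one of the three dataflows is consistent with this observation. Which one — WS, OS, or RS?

dataflow = RS

Under WS (2×3), PE[1][1]:
  step 0 · PE1,1: acc=0; fwd→0 fwd↓0
  step 1 · PE1,1: acc=0; fwd→0 fwd↓0
  step 2 · PE1,1: acc=15; fwd→7 fwd↓15
Under OS (2×3), PE[1][1]:
  step 0 · PE1,1: acc=0; fwd→0 fwd↓0
  step 1 · PE1,1: acc=0; fwd→0 fwd↓0
  step 2 · PE1,1: acc=6; fwd→3 fwd↓2
Under RS (2×2), PE[1][1]:
  step 0 · PE1,1: acc=0; fwd→0 fwd↓0
  step 1 · PE1,1: acc=0; fwd→0 fwd↓0
  step 2 · PE1,1: acc=33; fwd→33 fwd↓6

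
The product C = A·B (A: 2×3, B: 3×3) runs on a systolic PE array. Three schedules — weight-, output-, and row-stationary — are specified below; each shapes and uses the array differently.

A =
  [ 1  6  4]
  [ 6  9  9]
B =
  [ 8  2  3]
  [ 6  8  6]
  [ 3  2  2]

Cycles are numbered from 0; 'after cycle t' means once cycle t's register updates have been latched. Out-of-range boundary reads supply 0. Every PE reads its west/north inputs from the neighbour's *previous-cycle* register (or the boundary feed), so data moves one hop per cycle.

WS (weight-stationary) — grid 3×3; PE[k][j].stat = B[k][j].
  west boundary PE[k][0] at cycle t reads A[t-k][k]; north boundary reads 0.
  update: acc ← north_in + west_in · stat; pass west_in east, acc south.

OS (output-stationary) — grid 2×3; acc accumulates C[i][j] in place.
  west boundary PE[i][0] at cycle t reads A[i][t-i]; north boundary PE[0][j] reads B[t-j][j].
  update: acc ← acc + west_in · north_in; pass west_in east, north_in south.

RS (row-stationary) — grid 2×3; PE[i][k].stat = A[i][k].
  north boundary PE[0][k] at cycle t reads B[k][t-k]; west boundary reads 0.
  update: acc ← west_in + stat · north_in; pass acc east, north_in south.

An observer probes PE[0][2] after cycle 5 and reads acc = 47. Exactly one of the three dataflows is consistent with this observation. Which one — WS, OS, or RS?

dataflow = OS

WS (3×3 grid), PE[0][2]:
  c0 r0c2: 0 / 0 / 0
  c1 r0c2: 0 / 0 / 0
  c2 r0c2: 3 / 1 / 3
  c3 r0c2: 18 / 6 / 18
  c4 r0c2: 0 / 0 / 0
  c5 r0c2: 0 / 0 / 0
OS (2×3 grid), PE[0][2]:
  c0 r0c2: 0 / 0 / 0
  c1 r0c2: 0 / 0 / 0
  c2 r0c2: 3 / 1 / 3
  c3 r0c2: 39 / 6 / 6
  c4 r0c2: 47 / 4 / 2
  c5 r0c2: 47 / 0 / 0
RS (2×3 grid), PE[0][2]:
  c0 r0c2: 0 / 0 / 0
  c1 r0c2: 0 / 0 / 0
  c2 r0c2: 56 / 56 / 3
  c3 r0c2: 58 / 58 / 2
  c4 r0c2: 47 / 47 / 2
  c5 r0c2: 0 / 0 / 0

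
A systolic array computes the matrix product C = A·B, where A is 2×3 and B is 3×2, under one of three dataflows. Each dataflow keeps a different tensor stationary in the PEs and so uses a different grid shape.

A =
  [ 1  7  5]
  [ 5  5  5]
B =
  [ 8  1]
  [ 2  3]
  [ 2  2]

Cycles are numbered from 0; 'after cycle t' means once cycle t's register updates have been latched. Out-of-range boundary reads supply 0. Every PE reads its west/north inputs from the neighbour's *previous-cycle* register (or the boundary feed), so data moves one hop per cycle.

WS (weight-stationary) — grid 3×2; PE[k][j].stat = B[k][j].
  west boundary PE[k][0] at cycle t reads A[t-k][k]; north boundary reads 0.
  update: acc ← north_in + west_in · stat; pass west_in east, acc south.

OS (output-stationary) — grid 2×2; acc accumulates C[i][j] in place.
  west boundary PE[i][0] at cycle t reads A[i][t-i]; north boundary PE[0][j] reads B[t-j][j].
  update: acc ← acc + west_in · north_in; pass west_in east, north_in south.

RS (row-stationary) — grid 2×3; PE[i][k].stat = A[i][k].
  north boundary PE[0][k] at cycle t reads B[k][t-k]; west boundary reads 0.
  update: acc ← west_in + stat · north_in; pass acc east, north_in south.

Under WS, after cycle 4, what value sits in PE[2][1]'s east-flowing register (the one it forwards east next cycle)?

WS 3×2: PE[2][1] cycle-by-cycle (with neighbour feeds):
  0: (1,1).acc=0  regs=<0,0>
  0: (2,0).acc=0  regs=<0,0>
  0: (2,1).acc=0  regs=<0,0>
  1: (1,1).acc=0  regs=<0,0>
  1: (2,0).acc=0  regs=<0,0>
  1: (2,1).acc=0  regs=<0,0>
  2: (1,1).acc=22  regs=<7,22>
  2: (2,0).acc=32  regs=<5,32>
  2: (2,1).acc=0  regs=<0,0>
  3: (1,1).acc=20  regs=<5,20>
  3: (2,0).acc=60  regs=<5,60>
  3: (2,1).acc=32  regs=<5,32>
  4: (1,1).acc=0  regs=<0,0>
  4: (2,0).acc=0  regs=<0,0>
  4: (2,1).acc=30  regs=<5,30>

register = 5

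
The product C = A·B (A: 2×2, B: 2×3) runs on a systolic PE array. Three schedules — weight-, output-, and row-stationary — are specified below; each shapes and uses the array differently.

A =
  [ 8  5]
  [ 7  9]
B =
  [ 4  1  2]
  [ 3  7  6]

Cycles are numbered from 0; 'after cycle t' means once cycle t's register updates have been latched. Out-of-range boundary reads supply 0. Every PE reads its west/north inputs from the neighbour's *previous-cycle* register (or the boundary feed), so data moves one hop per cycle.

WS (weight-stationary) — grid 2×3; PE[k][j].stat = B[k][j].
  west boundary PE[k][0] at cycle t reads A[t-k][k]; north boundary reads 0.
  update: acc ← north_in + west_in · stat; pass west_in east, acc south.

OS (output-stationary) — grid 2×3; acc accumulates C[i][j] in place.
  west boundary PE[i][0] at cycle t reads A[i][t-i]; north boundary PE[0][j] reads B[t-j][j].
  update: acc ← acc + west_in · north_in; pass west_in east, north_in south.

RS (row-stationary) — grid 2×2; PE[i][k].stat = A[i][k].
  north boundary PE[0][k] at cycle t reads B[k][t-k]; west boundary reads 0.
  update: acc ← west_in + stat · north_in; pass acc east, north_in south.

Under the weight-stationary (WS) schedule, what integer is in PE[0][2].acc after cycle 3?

WS (2×3). Following PE[0][2] plus its west/north inputs:
  step 0 · PE0,1: acc=0; fwd→0 fwd↓0
  step 0 · PE0,2: acc=0; fwd→0 fwd↓0
  step 1 · PE0,1: acc=8; fwd→8 fwd↓8
  step 1 · PE0,2: acc=0; fwd→0 fwd↓0
  step 2 · PE0,1: acc=7; fwd→7 fwd↓7
  step 2 · PE0,2: acc=16; fwd→8 fwd↓16
  step 3 · PE0,1: acc=0; fwd→0 fwd↓0
  step 3 · PE0,2: acc=14; fwd→7 fwd↓14

PE[0][2].acc = 14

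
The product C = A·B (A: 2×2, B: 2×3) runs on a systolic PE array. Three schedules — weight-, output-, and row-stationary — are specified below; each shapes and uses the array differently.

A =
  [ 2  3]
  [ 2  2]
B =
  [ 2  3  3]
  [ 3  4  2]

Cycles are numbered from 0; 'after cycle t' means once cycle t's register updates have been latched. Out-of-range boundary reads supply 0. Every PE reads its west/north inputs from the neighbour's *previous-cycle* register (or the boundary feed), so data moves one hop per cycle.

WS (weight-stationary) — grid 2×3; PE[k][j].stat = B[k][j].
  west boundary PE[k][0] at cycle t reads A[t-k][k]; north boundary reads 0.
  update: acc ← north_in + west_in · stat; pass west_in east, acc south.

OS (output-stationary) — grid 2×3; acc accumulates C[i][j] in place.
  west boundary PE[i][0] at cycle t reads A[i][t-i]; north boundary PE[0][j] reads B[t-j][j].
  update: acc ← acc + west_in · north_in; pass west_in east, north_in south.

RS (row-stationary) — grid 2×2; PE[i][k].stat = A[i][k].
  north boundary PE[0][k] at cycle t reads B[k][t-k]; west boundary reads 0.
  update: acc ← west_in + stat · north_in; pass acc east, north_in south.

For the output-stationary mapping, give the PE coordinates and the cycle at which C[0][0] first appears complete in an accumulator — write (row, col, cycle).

Under OS, C[0][0] lands at PE[0][0]:
  cycle 0: PE[0][0] → acc 4, east 2, south 2
  cycle 1: PE[0][0] → acc 13, east 3, south 3

(row, col, cycle) = (0, 0, 1)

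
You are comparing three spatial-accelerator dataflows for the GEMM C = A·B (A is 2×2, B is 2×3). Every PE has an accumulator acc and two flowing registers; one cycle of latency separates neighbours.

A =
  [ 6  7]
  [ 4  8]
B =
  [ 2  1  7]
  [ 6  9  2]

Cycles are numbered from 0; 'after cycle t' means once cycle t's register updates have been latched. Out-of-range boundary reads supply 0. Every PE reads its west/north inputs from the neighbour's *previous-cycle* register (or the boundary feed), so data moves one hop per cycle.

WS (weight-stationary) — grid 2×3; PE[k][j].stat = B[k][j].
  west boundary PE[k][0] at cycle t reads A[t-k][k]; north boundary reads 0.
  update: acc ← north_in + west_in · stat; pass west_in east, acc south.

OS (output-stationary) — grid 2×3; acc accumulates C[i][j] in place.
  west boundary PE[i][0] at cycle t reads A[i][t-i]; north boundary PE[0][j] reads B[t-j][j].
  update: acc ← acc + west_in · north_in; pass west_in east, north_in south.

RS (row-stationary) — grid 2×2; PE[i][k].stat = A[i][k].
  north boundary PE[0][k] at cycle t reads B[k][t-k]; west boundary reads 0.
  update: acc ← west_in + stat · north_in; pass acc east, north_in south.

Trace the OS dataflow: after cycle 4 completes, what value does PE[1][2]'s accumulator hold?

OS (2×3). Following PE[1][2] plus its west/north inputs:
  [0] (0,2) acc=0 (h:0 v:0)
  [0] (1,1) acc=0 (h:0 v:0)
  [0] (1,2) acc=0 (h:0 v:0)
  [1] (0,2) acc=0 (h:0 v:0)
  [1] (1,1) acc=0 (h:0 v:0)
  [1] (1,2) acc=0 (h:0 v:0)
  [2] (0,2) acc=42 (h:6 v:7)
  [2] (1,1) acc=4 (h:4 v:1)
  [2] (1,2) acc=0 (h:0 v:0)
  [3] (0,2) acc=56 (h:7 v:2)
  [3] (1,1) acc=76 (h:8 v:9)
  [3] (1,2) acc=28 (h:4 v:7)
  [4] (0,2) acc=56 (h:0 v:0)
  [4] (1,1) acc=76 (h:0 v:0)
  [4] (1,2) acc=44 (h:8 v:2)

PE[1][2].acc = 44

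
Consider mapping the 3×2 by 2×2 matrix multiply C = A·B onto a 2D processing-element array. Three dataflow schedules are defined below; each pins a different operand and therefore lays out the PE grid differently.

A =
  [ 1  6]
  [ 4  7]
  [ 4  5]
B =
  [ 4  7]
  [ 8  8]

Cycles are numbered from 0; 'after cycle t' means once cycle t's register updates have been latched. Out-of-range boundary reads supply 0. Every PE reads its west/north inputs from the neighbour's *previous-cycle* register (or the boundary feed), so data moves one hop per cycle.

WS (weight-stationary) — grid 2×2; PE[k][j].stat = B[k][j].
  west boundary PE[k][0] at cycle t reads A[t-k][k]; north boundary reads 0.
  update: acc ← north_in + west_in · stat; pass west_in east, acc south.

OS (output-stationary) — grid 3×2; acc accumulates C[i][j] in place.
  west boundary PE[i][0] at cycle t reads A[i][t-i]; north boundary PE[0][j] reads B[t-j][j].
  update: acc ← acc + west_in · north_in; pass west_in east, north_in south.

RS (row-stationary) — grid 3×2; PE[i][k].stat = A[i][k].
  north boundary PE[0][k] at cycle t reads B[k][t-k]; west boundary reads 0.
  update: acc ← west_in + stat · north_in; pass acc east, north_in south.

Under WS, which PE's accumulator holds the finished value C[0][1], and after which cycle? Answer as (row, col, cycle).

WS — PE[1][1] is where C[0][1] collects:
  t=0 PE[1][1]: acc=0 h=0 v=0
  t=1 PE[1][1]: acc=0 h=0 v=0
  t=2 PE[1][1]: acc=55 h=6 v=55

(row, col, cycle) = (1, 1, 2)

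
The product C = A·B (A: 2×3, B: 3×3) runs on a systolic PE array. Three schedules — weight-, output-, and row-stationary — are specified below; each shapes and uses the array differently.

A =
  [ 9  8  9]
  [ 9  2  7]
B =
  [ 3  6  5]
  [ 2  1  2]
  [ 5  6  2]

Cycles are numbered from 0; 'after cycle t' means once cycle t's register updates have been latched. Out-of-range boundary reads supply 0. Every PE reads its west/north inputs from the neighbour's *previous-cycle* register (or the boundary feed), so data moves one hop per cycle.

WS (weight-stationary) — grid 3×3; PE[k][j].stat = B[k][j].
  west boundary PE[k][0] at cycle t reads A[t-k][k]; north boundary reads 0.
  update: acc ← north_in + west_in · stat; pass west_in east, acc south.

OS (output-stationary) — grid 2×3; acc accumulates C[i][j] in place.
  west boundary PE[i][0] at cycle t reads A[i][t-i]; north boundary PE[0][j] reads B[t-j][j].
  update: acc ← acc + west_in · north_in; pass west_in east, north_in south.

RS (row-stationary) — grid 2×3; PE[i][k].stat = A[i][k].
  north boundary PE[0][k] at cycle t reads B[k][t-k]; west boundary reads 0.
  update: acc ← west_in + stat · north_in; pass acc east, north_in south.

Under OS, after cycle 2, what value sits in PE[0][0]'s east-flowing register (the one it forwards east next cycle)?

register = 9

Tracing OS — 2×3 array, target PE[0][0]:
  0: (0,0).acc=27  regs=<9,3>
  1: (0,0).acc=43  regs=<8,2>
  2: (0,0).acc=88  regs=<9,5>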